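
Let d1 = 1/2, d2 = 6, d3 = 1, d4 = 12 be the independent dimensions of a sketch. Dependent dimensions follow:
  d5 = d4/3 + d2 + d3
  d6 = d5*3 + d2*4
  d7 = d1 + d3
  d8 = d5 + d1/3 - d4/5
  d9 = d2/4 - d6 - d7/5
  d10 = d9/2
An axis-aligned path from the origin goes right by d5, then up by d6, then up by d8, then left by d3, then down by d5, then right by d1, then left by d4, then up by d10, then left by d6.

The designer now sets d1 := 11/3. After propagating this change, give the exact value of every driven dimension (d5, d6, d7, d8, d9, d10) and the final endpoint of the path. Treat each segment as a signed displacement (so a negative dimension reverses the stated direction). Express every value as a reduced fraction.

Apply edit: d1 := 11/3
  d5 = d4/3 + d2 + d3 = 11
  d6 = d5*3 + d2*4 = 57
  d7 = d1 + d3 = 14/3
  d8 = d5 + d1/3 - d4/5 = 442/45
  d9 = d2/4 - d6 - d7/5 = -1693/30
  d10 = d9/2 = -1693/60
Walk from origin (0, 0):
  seg 1: right by d5 = 11 → (11, 0)
  seg 2: up by d6 = 57 → (11, 57)
  seg 3: up by d8 = 442/45 → (11, 3007/45)
  seg 4: left by d3 = 1 → (10, 3007/45)
  seg 5: down by d5 = 11 → (10, 2512/45)
  seg 6: right by d1 = 11/3 → (41/3, 2512/45)
  seg 7: left by d4 = 12 → (5/3, 2512/45)
  seg 8: up by d10 = -1693/60 → (5/3, 4969/180)
  seg 9: left by d6 = 57 → (-166/3, 4969/180)

d5 = 11
d6 = 57
d7 = 14/3
d8 = 442/45
d9 = -1693/30
d10 = -1693/60
endpoint = (-166/3, 4969/180)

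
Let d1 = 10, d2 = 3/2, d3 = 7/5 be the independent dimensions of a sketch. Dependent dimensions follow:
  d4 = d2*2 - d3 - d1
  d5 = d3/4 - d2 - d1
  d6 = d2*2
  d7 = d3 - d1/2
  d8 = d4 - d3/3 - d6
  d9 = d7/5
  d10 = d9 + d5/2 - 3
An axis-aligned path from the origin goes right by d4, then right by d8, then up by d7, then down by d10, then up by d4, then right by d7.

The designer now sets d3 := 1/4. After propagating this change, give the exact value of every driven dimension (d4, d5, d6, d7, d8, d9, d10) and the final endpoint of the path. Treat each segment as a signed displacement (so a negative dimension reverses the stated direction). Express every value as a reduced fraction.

Apply edit: d3 := 1/4
  d4 = d2*2 - d3 - d1 = -29/4
  d5 = d3/4 - d2 - d1 = -183/16
  d6 = d2*2 = 3
  d7 = d3 - d1/2 = -19/4
  d8 = d4 - d3/3 - d6 = -31/3
  d9 = d7/5 = -19/20
  d10 = d9 + d5/2 - 3 = -1547/160
Walk from origin (0, 0):
  seg 1: right by d4 = -29/4 → (-29/4, 0)
  seg 2: right by d8 = -31/3 → (-211/12, 0)
  seg 3: up by d7 = -19/4 → (-211/12, -19/4)
  seg 4: down by d10 = -1547/160 → (-211/12, 787/160)
  seg 5: up by d4 = -29/4 → (-211/12, -373/160)
  seg 6: right by d7 = -19/4 → (-67/3, -373/160)

d4 = -29/4
d5 = -183/16
d6 = 3
d7 = -19/4
d8 = -31/3
d9 = -19/20
d10 = -1547/160
endpoint = (-67/3, -373/160)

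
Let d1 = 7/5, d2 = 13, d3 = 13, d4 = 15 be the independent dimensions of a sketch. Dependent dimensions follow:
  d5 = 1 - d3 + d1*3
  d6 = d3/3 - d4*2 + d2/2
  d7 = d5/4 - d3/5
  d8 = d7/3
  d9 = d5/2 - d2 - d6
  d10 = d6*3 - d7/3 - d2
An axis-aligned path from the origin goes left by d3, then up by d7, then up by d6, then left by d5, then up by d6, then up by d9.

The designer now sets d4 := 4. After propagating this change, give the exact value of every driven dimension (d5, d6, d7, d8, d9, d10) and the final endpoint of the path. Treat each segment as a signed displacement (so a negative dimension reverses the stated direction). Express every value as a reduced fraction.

d5 = -39/5
d6 = 17/6
d7 = -91/20
d8 = -91/60
d9 = -296/15
d10 = -179/60
endpoint = (-26/5, -1117/60)

Apply edit: d4 := 4
  d5 = 1 - d3 + d1*3 = -39/5
  d6 = d3/3 - d4*2 + d2/2 = 17/6
  d7 = d5/4 - d3/5 = -91/20
  d8 = d7/3 = -91/60
  d9 = d5/2 - d2 - d6 = -296/15
  d10 = d6*3 - d7/3 - d2 = -179/60
Walk from origin (0, 0):
  seg 1: left by d3 = 13 → (-13, 0)
  seg 2: up by d7 = -91/20 → (-13, -91/20)
  seg 3: up by d6 = 17/6 → (-13, -103/60)
  seg 4: left by d5 = -39/5 → (-26/5, -103/60)
  seg 5: up by d6 = 17/6 → (-26/5, 67/60)
  seg 6: up by d9 = -296/15 → (-26/5, -1117/60)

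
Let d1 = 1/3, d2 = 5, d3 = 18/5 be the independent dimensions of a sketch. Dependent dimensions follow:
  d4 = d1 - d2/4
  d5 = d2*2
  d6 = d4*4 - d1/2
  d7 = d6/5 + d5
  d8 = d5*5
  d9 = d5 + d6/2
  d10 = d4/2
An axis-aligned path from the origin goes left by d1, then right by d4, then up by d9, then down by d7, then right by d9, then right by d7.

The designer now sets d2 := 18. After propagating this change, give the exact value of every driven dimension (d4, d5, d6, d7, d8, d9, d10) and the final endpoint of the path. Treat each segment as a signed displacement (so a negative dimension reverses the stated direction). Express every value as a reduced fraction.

Apply edit: d2 := 18
  d4 = d1 - d2/4 = -25/6
  d5 = d2*2 = 36
  d6 = d4*4 - d1/2 = -101/6
  d7 = d6/5 + d5 = 979/30
  d8 = d5*5 = 180
  d9 = d5 + d6/2 = 331/12
  d10 = d4/2 = -25/12
Walk from origin (0, 0):
  seg 1: left by d1 = 1/3 → (-1/3, 0)
  seg 2: right by d4 = -25/6 → (-9/2, 0)
  seg 3: up by d9 = 331/12 → (-9/2, 331/12)
  seg 4: down by d7 = 979/30 → (-9/2, -101/20)
  seg 5: right by d9 = 331/12 → (277/12, -101/20)
  seg 6: right by d7 = 979/30 → (3343/60, -101/20)

d4 = -25/6
d5 = 36
d6 = -101/6
d7 = 979/30
d8 = 180
d9 = 331/12
d10 = -25/12
endpoint = (3343/60, -101/20)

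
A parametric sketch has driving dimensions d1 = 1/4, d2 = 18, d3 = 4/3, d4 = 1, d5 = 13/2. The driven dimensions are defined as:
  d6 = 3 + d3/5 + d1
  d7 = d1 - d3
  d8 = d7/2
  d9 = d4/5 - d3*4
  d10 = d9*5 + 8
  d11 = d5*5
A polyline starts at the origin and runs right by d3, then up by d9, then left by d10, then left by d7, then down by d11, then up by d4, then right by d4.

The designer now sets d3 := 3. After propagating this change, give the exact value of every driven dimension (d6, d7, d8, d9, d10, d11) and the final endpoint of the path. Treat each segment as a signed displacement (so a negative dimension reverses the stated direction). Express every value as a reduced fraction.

Apply edit: d3 := 3
  d6 = 3 + d3/5 + d1 = 77/20
  d7 = d1 - d3 = -11/4
  d8 = d7/2 = -11/8
  d9 = d4/5 - d3*4 = -59/5
  d10 = d9*5 + 8 = -51
  d11 = d5*5 = 65/2
Walk from origin (0, 0):
  seg 1: right by d3 = 3 → (3, 0)
  seg 2: up by d9 = -59/5 → (3, -59/5)
  seg 3: left by d10 = -51 → (54, -59/5)
  seg 4: left by d7 = -11/4 → (227/4, -59/5)
  seg 5: down by d11 = 65/2 → (227/4, -443/10)
  seg 6: up by d4 = 1 → (227/4, -433/10)
  seg 7: right by d4 = 1 → (231/4, -433/10)

d6 = 77/20
d7 = -11/4
d8 = -11/8
d9 = -59/5
d10 = -51
d11 = 65/2
endpoint = (231/4, -433/10)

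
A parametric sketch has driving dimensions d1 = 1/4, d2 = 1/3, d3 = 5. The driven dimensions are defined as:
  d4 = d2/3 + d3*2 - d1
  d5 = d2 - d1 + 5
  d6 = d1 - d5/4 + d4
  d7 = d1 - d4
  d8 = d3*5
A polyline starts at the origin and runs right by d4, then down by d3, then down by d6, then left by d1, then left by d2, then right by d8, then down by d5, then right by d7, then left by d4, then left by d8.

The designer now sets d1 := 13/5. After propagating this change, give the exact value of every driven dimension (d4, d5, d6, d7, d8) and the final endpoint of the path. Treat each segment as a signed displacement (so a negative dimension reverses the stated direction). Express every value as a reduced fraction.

d4 = 338/45
d5 = 41/15
d6 = 1697/180
d7 = -221/45
d8 = 25
endpoint = (-353/45, -3089/180)

Apply edit: d1 := 13/5
  d4 = d2/3 + d3*2 - d1 = 338/45
  d5 = d2 - d1 + 5 = 41/15
  d6 = d1 - d5/4 + d4 = 1697/180
  d7 = d1 - d4 = -221/45
  d8 = d3*5 = 25
Walk from origin (0, 0):
  seg 1: right by d4 = 338/45 → (338/45, 0)
  seg 2: down by d3 = 5 → (338/45, -5)
  seg 3: down by d6 = 1697/180 → (338/45, -2597/180)
  seg 4: left by d1 = 13/5 → (221/45, -2597/180)
  seg 5: left by d2 = 1/3 → (206/45, -2597/180)
  seg 6: right by d8 = 25 → (1331/45, -2597/180)
  seg 7: down by d5 = 41/15 → (1331/45, -3089/180)
  seg 8: right by d7 = -221/45 → (74/3, -3089/180)
  seg 9: left by d4 = 338/45 → (772/45, -3089/180)
  seg 10: left by d8 = 25 → (-353/45, -3089/180)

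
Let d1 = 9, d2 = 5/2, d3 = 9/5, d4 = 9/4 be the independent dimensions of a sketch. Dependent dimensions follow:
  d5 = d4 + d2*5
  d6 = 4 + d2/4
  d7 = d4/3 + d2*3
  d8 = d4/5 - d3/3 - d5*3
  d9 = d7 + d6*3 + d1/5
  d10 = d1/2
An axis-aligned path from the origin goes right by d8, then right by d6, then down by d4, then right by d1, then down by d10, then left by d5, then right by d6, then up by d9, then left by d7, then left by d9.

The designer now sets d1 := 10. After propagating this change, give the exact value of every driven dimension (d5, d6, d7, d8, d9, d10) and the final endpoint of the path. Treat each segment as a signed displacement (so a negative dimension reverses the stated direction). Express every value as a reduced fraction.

Apply edit: d1 := 10
  d5 = d4 + d2*5 = 59/4
  d6 = 4 + d2/4 = 37/8
  d7 = d4/3 + d2*3 = 33/4
  d8 = d4/5 - d3/3 - d5*3 = -222/5
  d9 = d7 + d6*3 + d1/5 = 193/8
  d10 = d1/2 = 5
Walk from origin (0, 0):
  seg 1: right by d8 = -222/5 → (-222/5, 0)
  seg 2: right by d6 = 37/8 → (-1591/40, 0)
  seg 3: down by d4 = 9/4 → (-1591/40, -9/4)
  seg 4: right by d1 = 10 → (-1191/40, -9/4)
  seg 5: down by d10 = 5 → (-1191/40, -29/4)
  seg 6: left by d5 = 59/4 → (-1781/40, -29/4)
  seg 7: right by d6 = 37/8 → (-399/10, -29/4)
  seg 8: up by d9 = 193/8 → (-399/10, 135/8)
  seg 9: left by d7 = 33/4 → (-963/20, 135/8)
  seg 10: left by d9 = 193/8 → (-2891/40, 135/8)

d5 = 59/4
d6 = 37/8
d7 = 33/4
d8 = -222/5
d9 = 193/8
d10 = 5
endpoint = (-2891/40, 135/8)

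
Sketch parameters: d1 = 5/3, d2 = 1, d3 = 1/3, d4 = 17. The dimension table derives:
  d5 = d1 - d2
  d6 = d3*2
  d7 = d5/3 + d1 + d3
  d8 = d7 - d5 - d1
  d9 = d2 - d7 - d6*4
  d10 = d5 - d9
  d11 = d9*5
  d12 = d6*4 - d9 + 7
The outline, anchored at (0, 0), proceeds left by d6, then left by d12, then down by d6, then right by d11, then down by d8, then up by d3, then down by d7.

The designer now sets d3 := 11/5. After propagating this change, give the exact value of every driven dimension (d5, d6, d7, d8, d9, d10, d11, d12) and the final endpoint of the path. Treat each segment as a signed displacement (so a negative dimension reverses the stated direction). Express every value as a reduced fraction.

d5 = 2/3
d6 = 22/5
d7 = 184/45
d8 = 79/45
d9 = -931/45
d10 = 961/45
d11 = -931/9
d12 = 2038/45
endpoint = (-2297/15, -362/45)

Apply edit: d3 := 11/5
  d5 = d1 - d2 = 2/3
  d6 = d3*2 = 22/5
  d7 = d5/3 + d1 + d3 = 184/45
  d8 = d7 - d5 - d1 = 79/45
  d9 = d2 - d7 - d6*4 = -931/45
  d10 = d5 - d9 = 961/45
  d11 = d9*5 = -931/9
  d12 = d6*4 - d9 + 7 = 2038/45
Walk from origin (0, 0):
  seg 1: left by d6 = 22/5 → (-22/5, 0)
  seg 2: left by d12 = 2038/45 → (-2236/45, 0)
  seg 3: down by d6 = 22/5 → (-2236/45, -22/5)
  seg 4: right by d11 = -931/9 → (-2297/15, -22/5)
  seg 5: down by d8 = 79/45 → (-2297/15, -277/45)
  seg 6: up by d3 = 11/5 → (-2297/15, -178/45)
  seg 7: down by d7 = 184/45 → (-2297/15, -362/45)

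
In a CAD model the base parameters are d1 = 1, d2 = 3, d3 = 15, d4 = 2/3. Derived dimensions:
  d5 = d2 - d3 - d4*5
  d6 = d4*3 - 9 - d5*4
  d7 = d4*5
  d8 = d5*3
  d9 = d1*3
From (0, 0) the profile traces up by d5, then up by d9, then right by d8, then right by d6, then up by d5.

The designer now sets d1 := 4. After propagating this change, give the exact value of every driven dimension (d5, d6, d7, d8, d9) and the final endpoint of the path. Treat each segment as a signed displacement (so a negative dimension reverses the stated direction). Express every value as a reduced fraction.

d5 = -46/3
d6 = 163/3
d7 = 10/3
d8 = -46
d9 = 12
endpoint = (25/3, -56/3)

Apply edit: d1 := 4
  d5 = d2 - d3 - d4*5 = -46/3
  d6 = d4*3 - 9 - d5*4 = 163/3
  d7 = d4*5 = 10/3
  d8 = d5*3 = -46
  d9 = d1*3 = 12
Walk from origin (0, 0):
  seg 1: up by d5 = -46/3 → (0, -46/3)
  seg 2: up by d9 = 12 → (0, -10/3)
  seg 3: right by d8 = -46 → (-46, -10/3)
  seg 4: right by d6 = 163/3 → (25/3, -10/3)
  seg 5: up by d5 = -46/3 → (25/3, -56/3)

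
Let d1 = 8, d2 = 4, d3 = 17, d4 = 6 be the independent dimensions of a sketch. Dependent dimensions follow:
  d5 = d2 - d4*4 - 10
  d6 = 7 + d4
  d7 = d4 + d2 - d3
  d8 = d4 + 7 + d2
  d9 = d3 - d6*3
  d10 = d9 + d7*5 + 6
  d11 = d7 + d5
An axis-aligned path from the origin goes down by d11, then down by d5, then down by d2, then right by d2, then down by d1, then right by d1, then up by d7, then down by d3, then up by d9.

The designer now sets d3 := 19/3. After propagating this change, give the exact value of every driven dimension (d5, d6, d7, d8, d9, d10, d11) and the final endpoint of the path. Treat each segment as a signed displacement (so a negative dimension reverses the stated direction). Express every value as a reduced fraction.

Apply edit: d3 := 19/3
  d5 = d2 - d4*4 - 10 = -30
  d6 = 7 + d4 = 13
  d7 = d4 + d2 - d3 = 11/3
  d8 = d4 + 7 + d2 = 17
  d9 = d3 - d6*3 = -98/3
  d10 = d9 + d7*5 + 6 = -25/3
  d11 = d7 + d5 = -79/3
Walk from origin (0, 0):
  seg 1: down by d11 = -79/3 → (0, 79/3)
  seg 2: down by d5 = -30 → (0, 169/3)
  seg 3: down by d2 = 4 → (0, 157/3)
  seg 4: right by d2 = 4 → (4, 157/3)
  seg 5: down by d1 = 8 → (4, 133/3)
  seg 6: right by d1 = 8 → (12, 133/3)
  seg 7: up by d7 = 11/3 → (12, 48)
  seg 8: down by d3 = 19/3 → (12, 125/3)
  seg 9: up by d9 = -98/3 → (12, 9)

d5 = -30
d6 = 13
d7 = 11/3
d8 = 17
d9 = -98/3
d10 = -25/3
d11 = -79/3
endpoint = (12, 9)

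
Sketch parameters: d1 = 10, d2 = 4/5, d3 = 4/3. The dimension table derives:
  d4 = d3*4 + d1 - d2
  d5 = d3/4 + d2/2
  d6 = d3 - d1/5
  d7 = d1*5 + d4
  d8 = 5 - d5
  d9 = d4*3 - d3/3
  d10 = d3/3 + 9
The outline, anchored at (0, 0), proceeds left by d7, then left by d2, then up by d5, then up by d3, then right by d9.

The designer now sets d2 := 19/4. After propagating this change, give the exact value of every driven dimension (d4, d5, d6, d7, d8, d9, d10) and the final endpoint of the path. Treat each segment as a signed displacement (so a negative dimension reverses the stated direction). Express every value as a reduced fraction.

Apply edit: d2 := 19/4
  d4 = d3*4 + d1 - d2 = 127/12
  d5 = d3/4 + d2/2 = 65/24
  d6 = d3 - d1/5 = -2/3
  d7 = d1*5 + d4 = 727/12
  d8 = 5 - d5 = 55/24
  d9 = d4*3 - d3/3 = 1127/36
  d10 = d3/3 + 9 = 85/9
Walk from origin (0, 0):
  seg 1: left by d7 = 727/12 → (-727/12, 0)
  seg 2: left by d2 = 19/4 → (-196/3, 0)
  seg 3: up by d5 = 65/24 → (-196/3, 65/24)
  seg 4: up by d3 = 4/3 → (-196/3, 97/24)
  seg 5: right by d9 = 1127/36 → (-1225/36, 97/24)

d4 = 127/12
d5 = 65/24
d6 = -2/3
d7 = 727/12
d8 = 55/24
d9 = 1127/36
d10 = 85/9
endpoint = (-1225/36, 97/24)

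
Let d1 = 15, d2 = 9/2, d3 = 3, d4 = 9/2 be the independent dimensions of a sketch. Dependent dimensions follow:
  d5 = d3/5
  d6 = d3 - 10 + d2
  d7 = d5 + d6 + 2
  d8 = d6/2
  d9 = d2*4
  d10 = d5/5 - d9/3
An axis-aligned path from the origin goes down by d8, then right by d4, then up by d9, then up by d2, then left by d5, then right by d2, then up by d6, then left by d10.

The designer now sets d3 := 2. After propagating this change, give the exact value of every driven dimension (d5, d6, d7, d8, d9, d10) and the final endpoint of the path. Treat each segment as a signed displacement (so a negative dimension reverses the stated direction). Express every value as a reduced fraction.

d5 = 2/5
d6 = -7/2
d7 = -11/10
d8 = -7/4
d9 = 18
d10 = -148/25
endpoint = (363/25, 83/4)

Apply edit: d3 := 2
  d5 = d3/5 = 2/5
  d6 = d3 - 10 + d2 = -7/2
  d7 = d5 + d6 + 2 = -11/10
  d8 = d6/2 = -7/4
  d9 = d2*4 = 18
  d10 = d5/5 - d9/3 = -148/25
Walk from origin (0, 0):
  seg 1: down by d8 = -7/4 → (0, 7/4)
  seg 2: right by d4 = 9/2 → (9/2, 7/4)
  seg 3: up by d9 = 18 → (9/2, 79/4)
  seg 4: up by d2 = 9/2 → (9/2, 97/4)
  seg 5: left by d5 = 2/5 → (41/10, 97/4)
  seg 6: right by d2 = 9/2 → (43/5, 97/4)
  seg 7: up by d6 = -7/2 → (43/5, 83/4)
  seg 8: left by d10 = -148/25 → (363/25, 83/4)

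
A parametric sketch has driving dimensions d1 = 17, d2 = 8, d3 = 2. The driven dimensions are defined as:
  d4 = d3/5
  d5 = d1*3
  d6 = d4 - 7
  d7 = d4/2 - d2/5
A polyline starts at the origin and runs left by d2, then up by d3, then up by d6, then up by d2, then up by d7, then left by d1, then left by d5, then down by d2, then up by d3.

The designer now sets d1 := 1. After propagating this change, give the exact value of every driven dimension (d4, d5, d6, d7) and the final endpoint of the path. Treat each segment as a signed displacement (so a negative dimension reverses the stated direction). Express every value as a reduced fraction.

Apply edit: d1 := 1
  d4 = d3/5 = 2/5
  d5 = d1*3 = 3
  d6 = d4 - 7 = -33/5
  d7 = d4/2 - d2/5 = -7/5
Walk from origin (0, 0):
  seg 1: left by d2 = 8 → (-8, 0)
  seg 2: up by d3 = 2 → (-8, 2)
  seg 3: up by d6 = -33/5 → (-8, -23/5)
  seg 4: up by d2 = 8 → (-8, 17/5)
  seg 5: up by d7 = -7/5 → (-8, 2)
  seg 6: left by d1 = 1 → (-9, 2)
  seg 7: left by d5 = 3 → (-12, 2)
  seg 8: down by d2 = 8 → (-12, -6)
  seg 9: up by d3 = 2 → (-12, -4)

d4 = 2/5
d5 = 3
d6 = -33/5
d7 = -7/5
endpoint = (-12, -4)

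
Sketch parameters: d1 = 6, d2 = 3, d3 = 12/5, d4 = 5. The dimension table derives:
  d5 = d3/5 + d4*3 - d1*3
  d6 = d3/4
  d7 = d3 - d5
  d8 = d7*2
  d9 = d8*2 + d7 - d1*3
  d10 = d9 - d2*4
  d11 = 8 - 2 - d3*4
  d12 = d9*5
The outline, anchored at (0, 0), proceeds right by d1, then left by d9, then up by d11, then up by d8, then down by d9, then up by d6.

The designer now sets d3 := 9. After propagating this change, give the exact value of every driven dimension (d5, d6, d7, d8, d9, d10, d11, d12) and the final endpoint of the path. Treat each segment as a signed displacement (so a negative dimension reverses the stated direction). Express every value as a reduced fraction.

Apply edit: d3 := 9
  d5 = d3/5 + d4*3 - d1*3 = -6/5
  d6 = d3/4 = 9/4
  d7 = d3 - d5 = 51/5
  d8 = d7*2 = 102/5
  d9 = d8*2 + d7 - d1*3 = 33
  d10 = d9 - d2*4 = 21
  d11 = 8 - 2 - d3*4 = -30
  d12 = d9*5 = 165
Walk from origin (0, 0):
  seg 1: right by d1 = 6 → (6, 0)
  seg 2: left by d9 = 33 → (-27, 0)
  seg 3: up by d11 = -30 → (-27, -30)
  seg 4: up by d8 = 102/5 → (-27, -48/5)
  seg 5: down by d9 = 33 → (-27, -213/5)
  seg 6: up by d6 = 9/4 → (-27, -807/20)

d5 = -6/5
d6 = 9/4
d7 = 51/5
d8 = 102/5
d9 = 33
d10 = 21
d11 = -30
d12 = 165
endpoint = (-27, -807/20)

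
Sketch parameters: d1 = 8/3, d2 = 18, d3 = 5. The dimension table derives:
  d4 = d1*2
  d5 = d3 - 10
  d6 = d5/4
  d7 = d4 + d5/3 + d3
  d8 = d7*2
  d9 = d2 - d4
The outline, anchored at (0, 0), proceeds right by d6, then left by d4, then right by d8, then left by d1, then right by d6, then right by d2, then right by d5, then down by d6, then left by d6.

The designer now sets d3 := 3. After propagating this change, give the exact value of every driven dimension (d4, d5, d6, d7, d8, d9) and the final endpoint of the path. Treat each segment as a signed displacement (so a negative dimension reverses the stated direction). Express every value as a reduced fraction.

Apply edit: d3 := 3
  d4 = d1*2 = 16/3
  d5 = d3 - 10 = -7
  d6 = d5/4 = -7/4
  d7 = d4 + d5/3 + d3 = 6
  d8 = d7*2 = 12
  d9 = d2 - d4 = 38/3
Walk from origin (0, 0):
  seg 1: right by d6 = -7/4 → (-7/4, 0)
  seg 2: left by d4 = 16/3 → (-85/12, 0)
  seg 3: right by d8 = 12 → (59/12, 0)
  seg 4: left by d1 = 8/3 → (9/4, 0)
  seg 5: right by d6 = -7/4 → (1/2, 0)
  seg 6: right by d2 = 18 → (37/2, 0)
  seg 7: right by d5 = -7 → (23/2, 0)
  seg 8: down by d6 = -7/4 → (23/2, 7/4)
  seg 9: left by d6 = -7/4 → (53/4, 7/4)

d4 = 16/3
d5 = -7
d6 = -7/4
d7 = 6
d8 = 12
d9 = 38/3
endpoint = (53/4, 7/4)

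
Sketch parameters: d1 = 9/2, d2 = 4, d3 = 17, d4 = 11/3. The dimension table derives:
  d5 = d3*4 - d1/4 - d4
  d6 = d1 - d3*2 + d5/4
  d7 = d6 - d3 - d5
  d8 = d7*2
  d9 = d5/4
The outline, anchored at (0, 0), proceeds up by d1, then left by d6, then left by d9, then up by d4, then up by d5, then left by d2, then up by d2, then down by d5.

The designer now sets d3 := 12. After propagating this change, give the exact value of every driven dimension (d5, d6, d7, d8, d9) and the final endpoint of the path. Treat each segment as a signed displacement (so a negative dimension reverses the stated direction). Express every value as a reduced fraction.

Apply edit: d3 := 12
  d5 = d3*4 - d1/4 - d4 = 1037/24
  d6 = d1 - d3*2 + d5/4 = -835/96
  d7 = d6 - d3 - d5 = -2045/32
  d8 = d7*2 = -2045/16
  d9 = d5/4 = 1037/96
Walk from origin (0, 0):
  seg 1: up by d1 = 9/2 → (0, 9/2)
  seg 2: left by d6 = -835/96 → (835/96, 9/2)
  seg 3: left by d9 = 1037/96 → (-101/48, 9/2)
  seg 4: up by d4 = 11/3 → (-101/48, 49/6)
  seg 5: up by d5 = 1037/24 → (-101/48, 411/8)
  seg 6: left by d2 = 4 → (-293/48, 411/8)
  seg 7: up by d2 = 4 → (-293/48, 443/8)
  seg 8: down by d5 = 1037/24 → (-293/48, 73/6)

d5 = 1037/24
d6 = -835/96
d7 = -2045/32
d8 = -2045/16
d9 = 1037/96
endpoint = (-293/48, 73/6)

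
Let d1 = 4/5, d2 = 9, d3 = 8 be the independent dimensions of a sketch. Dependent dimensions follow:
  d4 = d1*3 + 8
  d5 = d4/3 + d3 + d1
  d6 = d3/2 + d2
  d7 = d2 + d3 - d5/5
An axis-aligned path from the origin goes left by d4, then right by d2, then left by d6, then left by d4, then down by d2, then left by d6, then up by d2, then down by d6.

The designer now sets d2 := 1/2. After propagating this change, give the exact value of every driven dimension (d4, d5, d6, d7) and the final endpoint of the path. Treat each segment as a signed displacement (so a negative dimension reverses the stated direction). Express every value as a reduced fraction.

Apply edit: d2 := 1/2
  d4 = d1*3 + 8 = 52/5
  d5 = d4/3 + d3 + d1 = 184/15
  d6 = d3/2 + d2 = 9/2
  d7 = d2 + d3 - d5/5 = 907/150
Walk from origin (0, 0):
  seg 1: left by d4 = 52/5 → (-52/5, 0)
  seg 2: right by d2 = 1/2 → (-99/10, 0)
  seg 3: left by d6 = 9/2 → (-72/5, 0)
  seg 4: left by d4 = 52/5 → (-124/5, 0)
  seg 5: down by d2 = 1/2 → (-124/5, -1/2)
  seg 6: left by d6 = 9/2 → (-293/10, -1/2)
  seg 7: up by d2 = 1/2 → (-293/10, 0)
  seg 8: down by d6 = 9/2 → (-293/10, -9/2)

d4 = 52/5
d5 = 184/15
d6 = 9/2
d7 = 907/150
endpoint = (-293/10, -9/2)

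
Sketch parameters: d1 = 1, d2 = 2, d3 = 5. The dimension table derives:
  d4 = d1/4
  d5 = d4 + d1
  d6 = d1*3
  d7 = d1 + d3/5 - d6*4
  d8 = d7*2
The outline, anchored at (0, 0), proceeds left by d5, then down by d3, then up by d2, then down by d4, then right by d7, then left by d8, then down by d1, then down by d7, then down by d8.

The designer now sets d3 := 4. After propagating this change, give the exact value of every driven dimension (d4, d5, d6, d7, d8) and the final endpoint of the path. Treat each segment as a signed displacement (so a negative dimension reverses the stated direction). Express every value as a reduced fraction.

Apply edit: d3 := 4
  d4 = d1/4 = 1/4
  d5 = d4 + d1 = 5/4
  d6 = d1*3 = 3
  d7 = d1 + d3/5 - d6*4 = -51/5
  d8 = d7*2 = -102/5
Walk from origin (0, 0):
  seg 1: left by d5 = 5/4 → (-5/4, 0)
  seg 2: down by d3 = 4 → (-5/4, -4)
  seg 3: up by d2 = 2 → (-5/4, -2)
  seg 4: down by d4 = 1/4 → (-5/4, -9/4)
  seg 5: right by d7 = -51/5 → (-229/20, -9/4)
  seg 6: left by d8 = -102/5 → (179/20, -9/4)
  seg 7: down by d1 = 1 → (179/20, -13/4)
  seg 8: down by d7 = -51/5 → (179/20, 139/20)
  seg 9: down by d8 = -102/5 → (179/20, 547/20)

d4 = 1/4
d5 = 5/4
d6 = 3
d7 = -51/5
d8 = -102/5
endpoint = (179/20, 547/20)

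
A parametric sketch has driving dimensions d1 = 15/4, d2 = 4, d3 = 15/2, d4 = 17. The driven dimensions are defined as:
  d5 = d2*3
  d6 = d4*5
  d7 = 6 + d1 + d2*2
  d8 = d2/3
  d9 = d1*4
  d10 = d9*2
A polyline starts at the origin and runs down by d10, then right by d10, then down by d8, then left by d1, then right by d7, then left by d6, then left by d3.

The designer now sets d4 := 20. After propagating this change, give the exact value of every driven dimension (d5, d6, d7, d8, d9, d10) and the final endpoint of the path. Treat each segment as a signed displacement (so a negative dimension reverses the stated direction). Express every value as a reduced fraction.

Apply edit: d4 := 20
  d5 = d2*3 = 12
  d6 = d4*5 = 100
  d7 = 6 + d1 + d2*2 = 71/4
  d8 = d2/3 = 4/3
  d9 = d1*4 = 15
  d10 = d9*2 = 30
Walk from origin (0, 0):
  seg 1: down by d10 = 30 → (0, -30)
  seg 2: right by d10 = 30 → (30, -30)
  seg 3: down by d8 = 4/3 → (30, -94/3)
  seg 4: left by d1 = 15/4 → (105/4, -94/3)
  seg 5: right by d7 = 71/4 → (44, -94/3)
  seg 6: left by d6 = 100 → (-56, -94/3)
  seg 7: left by d3 = 15/2 → (-127/2, -94/3)

d5 = 12
d6 = 100
d7 = 71/4
d8 = 4/3
d9 = 15
d10 = 30
endpoint = (-127/2, -94/3)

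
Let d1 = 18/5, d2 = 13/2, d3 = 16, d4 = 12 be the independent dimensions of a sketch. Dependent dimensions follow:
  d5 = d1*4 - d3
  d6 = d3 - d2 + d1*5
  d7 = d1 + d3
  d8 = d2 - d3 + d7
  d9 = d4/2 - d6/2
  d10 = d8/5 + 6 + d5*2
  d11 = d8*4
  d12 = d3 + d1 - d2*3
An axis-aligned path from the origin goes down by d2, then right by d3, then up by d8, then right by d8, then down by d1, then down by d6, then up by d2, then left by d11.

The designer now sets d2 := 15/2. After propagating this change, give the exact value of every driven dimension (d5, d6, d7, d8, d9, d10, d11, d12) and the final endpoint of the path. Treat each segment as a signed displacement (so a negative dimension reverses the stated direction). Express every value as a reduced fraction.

Apply edit: d2 := 15/2
  d5 = d1*4 - d3 = -8/5
  d6 = d3 - d2 + d1*5 = 53/2
  d7 = d1 + d3 = 98/5
  d8 = d2 - d3 + d7 = 111/10
  d9 = d4/2 - d6/2 = -29/4
  d10 = d8/5 + 6 + d5*2 = 251/50
  d11 = d8*4 = 222/5
  d12 = d3 + d1 - d2*3 = -29/10
Walk from origin (0, 0):
  seg 1: down by d2 = 15/2 → (0, -15/2)
  seg 2: right by d3 = 16 → (16, -15/2)
  seg 3: up by d8 = 111/10 → (16, 18/5)
  seg 4: right by d8 = 111/10 → (271/10, 18/5)
  seg 5: down by d1 = 18/5 → (271/10, 0)
  seg 6: down by d6 = 53/2 → (271/10, -53/2)
  seg 7: up by d2 = 15/2 → (271/10, -19)
  seg 8: left by d11 = 222/5 → (-173/10, -19)

d5 = -8/5
d6 = 53/2
d7 = 98/5
d8 = 111/10
d9 = -29/4
d10 = 251/50
d11 = 222/5
d12 = -29/10
endpoint = (-173/10, -19)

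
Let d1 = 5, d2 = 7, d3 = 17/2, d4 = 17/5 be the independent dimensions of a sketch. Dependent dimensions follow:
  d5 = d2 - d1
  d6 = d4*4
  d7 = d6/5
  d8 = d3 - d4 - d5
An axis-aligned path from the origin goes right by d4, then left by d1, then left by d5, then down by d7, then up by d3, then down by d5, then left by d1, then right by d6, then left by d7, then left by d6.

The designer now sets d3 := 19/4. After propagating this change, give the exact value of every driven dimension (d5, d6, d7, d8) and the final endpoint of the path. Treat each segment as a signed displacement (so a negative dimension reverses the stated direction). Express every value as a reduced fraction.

d5 = 2
d6 = 68/5
d7 = 68/25
d8 = -13/20
endpoint = (-283/25, 3/100)

Apply edit: d3 := 19/4
  d5 = d2 - d1 = 2
  d6 = d4*4 = 68/5
  d7 = d6/5 = 68/25
  d8 = d3 - d4 - d5 = -13/20
Walk from origin (0, 0):
  seg 1: right by d4 = 17/5 → (17/5, 0)
  seg 2: left by d1 = 5 → (-8/5, 0)
  seg 3: left by d5 = 2 → (-18/5, 0)
  seg 4: down by d7 = 68/25 → (-18/5, -68/25)
  seg 5: up by d3 = 19/4 → (-18/5, 203/100)
  seg 6: down by d5 = 2 → (-18/5, 3/100)
  seg 7: left by d1 = 5 → (-43/5, 3/100)
  seg 8: right by d6 = 68/5 → (5, 3/100)
  seg 9: left by d7 = 68/25 → (57/25, 3/100)
  seg 10: left by d6 = 68/5 → (-283/25, 3/100)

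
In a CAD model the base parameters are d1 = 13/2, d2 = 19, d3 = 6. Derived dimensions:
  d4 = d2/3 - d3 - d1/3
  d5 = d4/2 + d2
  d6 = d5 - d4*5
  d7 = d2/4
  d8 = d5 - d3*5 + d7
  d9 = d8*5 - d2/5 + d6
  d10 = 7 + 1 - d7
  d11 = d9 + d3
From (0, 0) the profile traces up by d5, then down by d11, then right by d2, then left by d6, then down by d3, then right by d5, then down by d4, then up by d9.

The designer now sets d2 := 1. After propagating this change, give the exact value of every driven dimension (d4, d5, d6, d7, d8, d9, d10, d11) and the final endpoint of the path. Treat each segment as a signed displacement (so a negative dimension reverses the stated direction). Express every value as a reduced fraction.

Apply edit: d2 := 1
  d4 = d2/3 - d3 - d1/3 = -47/6
  d5 = d4/2 + d2 = -35/12
  d6 = d5 - d4*5 = 145/4
  d7 = d2/4 = 1/4
  d8 = d5 - d3*5 + d7 = -98/3
  d9 = d8*5 - d2/5 + d6 = -7637/60
  d10 = 7 + 1 - d7 = 31/4
  d11 = d9 + d3 = -7277/60
Walk from origin (0, 0):
  seg 1: up by d5 = -35/12 → (0, -35/12)
  seg 2: down by d11 = -7277/60 → (0, 3551/30)
  seg 3: right by d2 = 1 → (1, 3551/30)
  seg 4: left by d6 = 145/4 → (-141/4, 3551/30)
  seg 5: down by d3 = 6 → (-141/4, 3371/30)
  seg 6: right by d5 = -35/12 → (-229/6, 3371/30)
  seg 7: down by d4 = -47/6 → (-229/6, 601/5)
  seg 8: up by d9 = -7637/60 → (-229/6, -85/12)

d4 = -47/6
d5 = -35/12
d6 = 145/4
d7 = 1/4
d8 = -98/3
d9 = -7637/60
d10 = 31/4
d11 = -7277/60
endpoint = (-229/6, -85/12)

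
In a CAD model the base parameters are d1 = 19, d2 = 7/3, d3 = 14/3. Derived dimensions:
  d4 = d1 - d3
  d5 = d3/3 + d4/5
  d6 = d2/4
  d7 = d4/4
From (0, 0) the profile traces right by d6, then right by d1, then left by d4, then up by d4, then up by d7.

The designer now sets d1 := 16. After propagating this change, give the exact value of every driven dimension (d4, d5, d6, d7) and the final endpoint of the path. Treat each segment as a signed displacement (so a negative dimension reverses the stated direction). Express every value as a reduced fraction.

Apply edit: d1 := 16
  d4 = d1 - d3 = 34/3
  d5 = d3/3 + d4/5 = 172/45
  d6 = d2/4 = 7/12
  d7 = d4/4 = 17/6
Walk from origin (0, 0):
  seg 1: right by d6 = 7/12 → (7/12, 0)
  seg 2: right by d1 = 16 → (199/12, 0)
  seg 3: left by d4 = 34/3 → (21/4, 0)
  seg 4: up by d4 = 34/3 → (21/4, 34/3)
  seg 5: up by d7 = 17/6 → (21/4, 85/6)

d4 = 34/3
d5 = 172/45
d6 = 7/12
d7 = 17/6
endpoint = (21/4, 85/6)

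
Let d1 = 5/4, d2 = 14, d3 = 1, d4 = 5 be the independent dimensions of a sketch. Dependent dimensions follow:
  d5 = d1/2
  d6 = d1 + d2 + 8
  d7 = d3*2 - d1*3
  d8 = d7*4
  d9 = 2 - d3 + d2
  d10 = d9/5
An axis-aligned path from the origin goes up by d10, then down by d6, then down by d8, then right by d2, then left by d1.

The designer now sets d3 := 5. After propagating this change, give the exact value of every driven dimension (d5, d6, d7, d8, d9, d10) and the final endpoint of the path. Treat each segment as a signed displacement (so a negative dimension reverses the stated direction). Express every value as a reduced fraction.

d5 = 5/8
d6 = 93/4
d7 = 25/4
d8 = 25
d9 = 11
d10 = 11/5
endpoint = (51/4, -921/20)

Apply edit: d3 := 5
  d5 = d1/2 = 5/8
  d6 = d1 + d2 + 8 = 93/4
  d7 = d3*2 - d1*3 = 25/4
  d8 = d7*4 = 25
  d9 = 2 - d3 + d2 = 11
  d10 = d9/5 = 11/5
Walk from origin (0, 0):
  seg 1: up by d10 = 11/5 → (0, 11/5)
  seg 2: down by d6 = 93/4 → (0, -421/20)
  seg 3: down by d8 = 25 → (0, -921/20)
  seg 4: right by d2 = 14 → (14, -921/20)
  seg 5: left by d1 = 5/4 → (51/4, -921/20)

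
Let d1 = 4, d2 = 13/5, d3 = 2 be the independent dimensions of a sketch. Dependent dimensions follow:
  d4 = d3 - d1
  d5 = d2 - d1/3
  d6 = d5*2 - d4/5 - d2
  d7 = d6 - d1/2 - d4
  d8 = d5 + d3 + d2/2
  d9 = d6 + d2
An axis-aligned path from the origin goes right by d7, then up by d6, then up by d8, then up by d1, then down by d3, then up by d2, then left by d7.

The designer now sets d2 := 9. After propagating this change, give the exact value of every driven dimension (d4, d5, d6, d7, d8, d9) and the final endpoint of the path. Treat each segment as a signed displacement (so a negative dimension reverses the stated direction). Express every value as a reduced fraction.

Apply edit: d2 := 9
  d4 = d3 - d1 = -2
  d5 = d2 - d1/3 = 23/3
  d6 = d5*2 - d4/5 - d2 = 101/15
  d7 = d6 - d1/2 - d4 = 101/15
  d8 = d5 + d3 + d2/2 = 85/6
  d9 = d6 + d2 = 236/15
Walk from origin (0, 0):
  seg 1: right by d7 = 101/15 → (101/15, 0)
  seg 2: up by d6 = 101/15 → (101/15, 101/15)
  seg 3: up by d8 = 85/6 → (101/15, 209/10)
  seg 4: up by d1 = 4 → (101/15, 249/10)
  seg 5: down by d3 = 2 → (101/15, 229/10)
  seg 6: up by d2 = 9 → (101/15, 319/10)
  seg 7: left by d7 = 101/15 → (0, 319/10)

d4 = -2
d5 = 23/3
d6 = 101/15
d7 = 101/15
d8 = 85/6
d9 = 236/15
endpoint = (0, 319/10)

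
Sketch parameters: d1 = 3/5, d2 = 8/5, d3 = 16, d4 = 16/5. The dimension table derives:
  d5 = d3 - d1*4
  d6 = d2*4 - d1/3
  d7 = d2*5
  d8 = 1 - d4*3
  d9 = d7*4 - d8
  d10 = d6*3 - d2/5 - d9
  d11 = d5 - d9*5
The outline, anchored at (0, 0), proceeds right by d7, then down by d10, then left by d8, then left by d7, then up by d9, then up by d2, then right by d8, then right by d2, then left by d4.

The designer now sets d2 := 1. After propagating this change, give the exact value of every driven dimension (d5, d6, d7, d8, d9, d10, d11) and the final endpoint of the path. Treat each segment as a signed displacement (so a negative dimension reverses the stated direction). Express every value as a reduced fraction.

Apply edit: d2 := 1
  d5 = d3 - d1*4 = 68/5
  d6 = d2*4 - d1/3 = 19/5
  d7 = d2*5 = 5
  d8 = 1 - d4*3 = -43/5
  d9 = d7*4 - d8 = 143/5
  d10 = d6*3 - d2/5 - d9 = -87/5
  d11 = d5 - d9*5 = -647/5
Walk from origin (0, 0):
  seg 1: right by d7 = 5 → (5, 0)
  seg 2: down by d10 = -87/5 → (5, 87/5)
  seg 3: left by d8 = -43/5 → (68/5, 87/5)
  seg 4: left by d7 = 5 → (43/5, 87/5)
  seg 5: up by d9 = 143/5 → (43/5, 46)
  seg 6: up by d2 = 1 → (43/5, 47)
  seg 7: right by d8 = -43/5 → (0, 47)
  seg 8: right by d2 = 1 → (1, 47)
  seg 9: left by d4 = 16/5 → (-11/5, 47)

d5 = 68/5
d6 = 19/5
d7 = 5
d8 = -43/5
d9 = 143/5
d10 = -87/5
d11 = -647/5
endpoint = (-11/5, 47)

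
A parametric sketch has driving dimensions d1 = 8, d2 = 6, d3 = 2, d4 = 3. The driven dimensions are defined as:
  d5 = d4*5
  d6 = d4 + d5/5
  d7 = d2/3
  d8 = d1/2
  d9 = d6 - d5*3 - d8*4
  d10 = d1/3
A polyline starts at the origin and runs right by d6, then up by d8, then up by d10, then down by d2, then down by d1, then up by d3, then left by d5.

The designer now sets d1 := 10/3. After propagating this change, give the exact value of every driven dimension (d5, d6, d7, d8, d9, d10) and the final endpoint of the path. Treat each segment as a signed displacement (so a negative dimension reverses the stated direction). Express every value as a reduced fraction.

Apply edit: d1 := 10/3
  d5 = d4*5 = 15
  d6 = d4 + d5/5 = 6
  d7 = d2/3 = 2
  d8 = d1/2 = 5/3
  d9 = d6 - d5*3 - d8*4 = -137/3
  d10 = d1/3 = 10/9
Walk from origin (0, 0):
  seg 1: right by d6 = 6 → (6, 0)
  seg 2: up by d8 = 5/3 → (6, 5/3)
  seg 3: up by d10 = 10/9 → (6, 25/9)
  seg 4: down by d2 = 6 → (6, -29/9)
  seg 5: down by d1 = 10/3 → (6, -59/9)
  seg 6: up by d3 = 2 → (6, -41/9)
  seg 7: left by d5 = 15 → (-9, -41/9)

d5 = 15
d6 = 6
d7 = 2
d8 = 5/3
d9 = -137/3
d10 = 10/9
endpoint = (-9, -41/9)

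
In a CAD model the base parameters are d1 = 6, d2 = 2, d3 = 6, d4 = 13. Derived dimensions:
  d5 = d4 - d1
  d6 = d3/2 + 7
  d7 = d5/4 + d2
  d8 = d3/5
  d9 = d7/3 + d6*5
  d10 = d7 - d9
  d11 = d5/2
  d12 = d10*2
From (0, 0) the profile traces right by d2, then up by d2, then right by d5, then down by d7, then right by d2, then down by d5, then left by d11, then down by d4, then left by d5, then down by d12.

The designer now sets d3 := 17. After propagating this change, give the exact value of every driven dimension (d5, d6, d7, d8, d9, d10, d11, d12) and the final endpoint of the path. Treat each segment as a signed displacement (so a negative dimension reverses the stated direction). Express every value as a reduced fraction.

Apply edit: d3 := 17
  d5 = d4 - d1 = 7
  d6 = d3/2 + 7 = 31/2
  d7 = d5/4 + d2 = 15/4
  d8 = d3/5 = 17/5
  d9 = d7/3 + d6*5 = 315/4
  d10 = d7 - d9 = -75
  d11 = d5/2 = 7/2
  d12 = d10*2 = -150
Walk from origin (0, 0):
  seg 1: right by d2 = 2 → (2, 0)
  seg 2: up by d2 = 2 → (2, 2)
  seg 3: right by d5 = 7 → (9, 2)
  seg 4: down by d7 = 15/4 → (9, -7/4)
  seg 5: right by d2 = 2 → (11, -7/4)
  seg 6: down by d5 = 7 → (11, -35/4)
  seg 7: left by d11 = 7/2 → (15/2, -35/4)
  seg 8: down by d4 = 13 → (15/2, -87/4)
  seg 9: left by d5 = 7 → (1/2, -87/4)
  seg 10: down by d12 = -150 → (1/2, 513/4)

d5 = 7
d6 = 31/2
d7 = 15/4
d8 = 17/5
d9 = 315/4
d10 = -75
d11 = 7/2
d12 = -150
endpoint = (1/2, 513/4)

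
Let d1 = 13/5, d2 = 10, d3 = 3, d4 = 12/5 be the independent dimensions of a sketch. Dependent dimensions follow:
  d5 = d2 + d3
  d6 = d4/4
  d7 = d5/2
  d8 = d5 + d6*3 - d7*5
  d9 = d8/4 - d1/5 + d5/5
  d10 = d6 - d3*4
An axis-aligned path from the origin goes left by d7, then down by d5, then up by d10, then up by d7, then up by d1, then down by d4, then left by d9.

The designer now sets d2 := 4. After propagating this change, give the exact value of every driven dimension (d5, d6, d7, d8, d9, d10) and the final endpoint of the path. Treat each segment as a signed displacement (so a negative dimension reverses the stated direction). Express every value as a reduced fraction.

d5 = 7
d6 = 3/5
d7 = 7/2
d8 = -87/10
d9 = -259/200
d10 = -57/5
endpoint = (-441/200, -147/10)

Apply edit: d2 := 4
  d5 = d2 + d3 = 7
  d6 = d4/4 = 3/5
  d7 = d5/2 = 7/2
  d8 = d5 + d6*3 - d7*5 = -87/10
  d9 = d8/4 - d1/5 + d5/5 = -259/200
  d10 = d6 - d3*4 = -57/5
Walk from origin (0, 0):
  seg 1: left by d7 = 7/2 → (-7/2, 0)
  seg 2: down by d5 = 7 → (-7/2, -7)
  seg 3: up by d10 = -57/5 → (-7/2, -92/5)
  seg 4: up by d7 = 7/2 → (-7/2, -149/10)
  seg 5: up by d1 = 13/5 → (-7/2, -123/10)
  seg 6: down by d4 = 12/5 → (-7/2, -147/10)
  seg 7: left by d9 = -259/200 → (-441/200, -147/10)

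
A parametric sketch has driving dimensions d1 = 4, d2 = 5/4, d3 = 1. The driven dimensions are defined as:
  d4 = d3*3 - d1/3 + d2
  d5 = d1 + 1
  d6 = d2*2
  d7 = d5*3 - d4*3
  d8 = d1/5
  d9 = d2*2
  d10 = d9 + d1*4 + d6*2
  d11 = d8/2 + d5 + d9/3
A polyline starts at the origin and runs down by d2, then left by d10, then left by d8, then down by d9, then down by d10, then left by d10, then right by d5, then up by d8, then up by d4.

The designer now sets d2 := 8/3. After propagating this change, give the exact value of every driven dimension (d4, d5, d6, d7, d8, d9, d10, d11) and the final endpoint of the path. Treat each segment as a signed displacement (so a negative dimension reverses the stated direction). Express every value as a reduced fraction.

Apply edit: d2 := 8/3
  d4 = d3*3 - d1/3 + d2 = 13/3
  d5 = d1 + 1 = 5
  d6 = d2*2 = 16/3
  d7 = d5*3 - d4*3 = 2
  d8 = d1/5 = 4/5
  d9 = d2*2 = 16/3
  d10 = d9 + d1*4 + d6*2 = 32
  d11 = d8/2 + d5 + d9/3 = 323/45
Walk from origin (0, 0):
  seg 1: down by d2 = 8/3 → (0, -8/3)
  seg 2: left by d10 = 32 → (-32, -8/3)
  seg 3: left by d8 = 4/5 → (-164/5, -8/3)
  seg 4: down by d9 = 16/3 → (-164/5, -8)
  seg 5: down by d10 = 32 → (-164/5, -40)
  seg 6: left by d10 = 32 → (-324/5, -40)
  seg 7: right by d5 = 5 → (-299/5, -40)
  seg 8: up by d8 = 4/5 → (-299/5, -196/5)
  seg 9: up by d4 = 13/3 → (-299/5, -523/15)

d4 = 13/3
d5 = 5
d6 = 16/3
d7 = 2
d8 = 4/5
d9 = 16/3
d10 = 32
d11 = 323/45
endpoint = (-299/5, -523/15)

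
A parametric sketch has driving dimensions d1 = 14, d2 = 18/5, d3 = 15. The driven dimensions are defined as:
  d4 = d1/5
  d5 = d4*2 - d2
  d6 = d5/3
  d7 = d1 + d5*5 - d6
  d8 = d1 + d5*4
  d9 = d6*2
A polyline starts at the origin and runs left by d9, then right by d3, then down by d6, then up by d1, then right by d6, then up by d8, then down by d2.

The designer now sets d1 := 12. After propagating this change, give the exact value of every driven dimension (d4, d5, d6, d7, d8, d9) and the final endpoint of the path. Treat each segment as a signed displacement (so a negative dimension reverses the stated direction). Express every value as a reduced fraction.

Apply edit: d1 := 12
  d4 = d1/5 = 12/5
  d5 = d4*2 - d2 = 6/5
  d6 = d5/3 = 2/5
  d7 = d1 + d5*5 - d6 = 88/5
  d8 = d1 + d5*4 = 84/5
  d9 = d6*2 = 4/5
Walk from origin (0, 0):
  seg 1: left by d9 = 4/5 → (-4/5, 0)
  seg 2: right by d3 = 15 → (71/5, 0)
  seg 3: down by d6 = 2/5 → (71/5, -2/5)
  seg 4: up by d1 = 12 → (71/5, 58/5)
  seg 5: right by d6 = 2/5 → (73/5, 58/5)
  seg 6: up by d8 = 84/5 → (73/5, 142/5)
  seg 7: down by d2 = 18/5 → (73/5, 124/5)

d4 = 12/5
d5 = 6/5
d6 = 2/5
d7 = 88/5
d8 = 84/5
d9 = 4/5
endpoint = (73/5, 124/5)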